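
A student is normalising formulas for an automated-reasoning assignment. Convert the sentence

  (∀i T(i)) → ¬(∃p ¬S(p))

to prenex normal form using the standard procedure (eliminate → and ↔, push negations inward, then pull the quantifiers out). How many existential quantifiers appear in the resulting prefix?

1

First replace A → B with ¬A ∨ B.
  ¬(∀i T(i)) ∨ ¬(∃p ¬S(p))
Drive negations inward (¬∀x A ≡ ∃x ¬A, ¬∃x A ≡ ∀x ¬A, De Morgan for ∧/∨):
  (∃i ¬T(i)) ∨ (∀p S(p))
Pull the quantifiers to the front (each side's bound variable is not free in the other side):
  ∃i ∀p (¬T(i) ∨ S(p))
The prefix is ∃i ∀p: 1 universal, 1 existential.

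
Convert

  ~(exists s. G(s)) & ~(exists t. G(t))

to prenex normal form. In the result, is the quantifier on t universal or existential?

Push ¬ through the quantifiers and connectives to reach negation normal form:
  (forall s. ~G(s)) & (forall t. ~G(t))
All bound variables are already distinct, so no renaming is needed.
Finally move all quantifiers to the prefix:
  forall s. forall t. (~G(s) & ~G(t))
The quantifier exists t sits under an odd number of negations, so it flips to forall t.

universal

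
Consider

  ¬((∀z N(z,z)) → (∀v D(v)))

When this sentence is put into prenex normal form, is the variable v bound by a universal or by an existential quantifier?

Eliminate → and ↔ using ¬ and ∨.
  ¬(¬(∀z N(z,z)) ∨ (∀v D(v)))
Move each ¬ inward, flipping quantifiers it crosses:
  (∀z N(z,z)) ∧ (∃v ¬D(v))
All bound variables are already distinct, so no renaming is needed.
Pull the quantifiers to the front (each side's bound variable is not free in the other side):
  ∀z ∃v (N(z,z) ∧ ¬D(v))
The quantifier ∀v sits under an odd number of negations (counting the antecedent side of each →), so it flips to ∃v.

existential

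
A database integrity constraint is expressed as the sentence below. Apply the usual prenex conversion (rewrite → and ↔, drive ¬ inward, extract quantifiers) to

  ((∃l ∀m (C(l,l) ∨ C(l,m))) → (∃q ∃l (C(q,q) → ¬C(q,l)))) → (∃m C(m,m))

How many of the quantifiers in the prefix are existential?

2

Rewrite implications/biconditionals: A → B as ¬A ∨ B.
  ¬(¬(∃l ∀m (C(l,l) ∨ C(l,m))) ∨ (∃q ∃l (¬C(q,q) ∨ ¬C(q,l)))) ∨ (∃m C(m,m))
Move each ¬ inward, flipping quantifiers it crosses:
  (∃l ∀m (C(l,l) ∨ C(l,m))) ∧ (∀q ∀l (C(q,q) ∧ C(q,l))) ∨ (∃m C(m,m))
Give each quantifier a distinct variable: l↦x1, m↦s.
  (∃l ∀m (C(l,l) ∨ C(l,m))) ∧ (∀q ∀x1 (C(q,q) ∧ C(q,x1))) ∨ (∃s C(s,s))
Pull the quantifiers to the front (each side's bound variable is not free in the other side):
  ∃l ∀m ∀q ∀x1 ∃s ((C(l,l) ∨ C(l,m)) ∧ C(q,q) ∧ C(q,x1) ∨ C(s,s))
The prefix is ∃l ∀m ∀q ∀x1 ∃s: 3 universal, 2 existential.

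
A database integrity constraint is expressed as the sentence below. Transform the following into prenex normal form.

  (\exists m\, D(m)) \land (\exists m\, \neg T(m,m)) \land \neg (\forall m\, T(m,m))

\exists m\, \exists s\, \exists w\, (D(m) \land \neg T(s,s) \land \neg T(w,w))

Push ¬ through the quantifiers and connectives to reach negation normal form:
  (\exists m\, D(m)) \land (\exists m\, \neg T(m,m)) \land (\exists m\, \neg T(m,m))
Give each quantifier a distinct variable: m↦s, m↦w.
  (\exists m\, D(m)) \land (\exists s\, \neg T(s,s)) \land (\exists w\, \neg T(w,w))
Pull the quantifiers to the front (each side's bound variable is not free in the other side):
  \exists m\, \exists s\, \exists w\, (D(m) \land \neg T(s,s) \land \neg T(w,w))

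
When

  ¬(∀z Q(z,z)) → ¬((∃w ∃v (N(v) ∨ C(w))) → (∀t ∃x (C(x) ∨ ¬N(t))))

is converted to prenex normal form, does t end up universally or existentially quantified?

First replace A → B with ¬A ∨ B.
  ¬¬(∀z Q(z,z)) ∨ ¬(¬(∃w ∃v (N(v) ∨ C(w))) ∨ (∀t ∃x (C(x) ∨ ¬N(t))))
Move each ¬ inward, flipping quantifiers it crosses:
  (∀z Q(z,z)) ∨ (∃w ∃v (N(v) ∨ C(w))) ∧ (∃t ∀x (¬C(x) ∧ N(t)))
Finally move all quantifiers to the prefix:
  ∀z ∃w ∃v ∃t ∀x (Q(z,z) ∨ (N(v) ∨ C(w)) ∧ ¬C(x) ∧ N(t))
The quantifier ∀t sits under an odd number of negations (counting the antecedent side of each →), so it flips to ∃t.

existential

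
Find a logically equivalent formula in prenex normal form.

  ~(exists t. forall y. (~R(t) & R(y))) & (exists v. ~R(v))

forall t. exists y. exists v. ((R(t) | ~R(y)) & ~R(v))

Drive negations inward (¬∀x A ≡ ∃x ¬A, ¬∃x A ≡ ∀x ¬A, De Morgan for ∧/∨):
  (forall t. exists y. (R(t) | ~R(y))) & (exists v. ~R(v))
All bound variables are already distinct, so no renaming is needed.
Pull the quantifiers to the front (each side's bound variable is not free in the other side):
  forall t. exists y. exists v. ((R(t) | ~R(y)) & ~R(v))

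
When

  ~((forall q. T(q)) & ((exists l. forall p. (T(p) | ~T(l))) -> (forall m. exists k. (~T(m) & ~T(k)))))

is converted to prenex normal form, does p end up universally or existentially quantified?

First replace A → B with ¬A ∨ B.
  ~((forall q. T(q)) & (~(exists l. forall p. (T(p) | ~T(l))) | (forall m. exists k. (~T(m) & ~T(k)))))
Move each ¬ inward, flipping quantifiers it crosses:
  (exists q. ~T(q)) | (exists l. forall p. (T(p) | ~T(l))) & (exists m. forall k. (T(m) | T(k)))
All bound variables are already distinct, so no renaming is needed.
Pull the quantifiers to the front (each side's bound variable is not free in the other side):
  exists q. exists l. forall p. exists m. forall k. (~T(q) | (T(p) | ~T(l)) & (T(m) | T(k)))
The quantifier forall p sits under an even number of negations (counting the antecedent side of each →), so it remains universal.

universal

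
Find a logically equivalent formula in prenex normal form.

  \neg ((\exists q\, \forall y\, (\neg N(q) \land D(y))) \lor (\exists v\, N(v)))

Drive negations inward (¬∀x A ≡ ∃x ¬A, ¬∃x A ≡ ∀x ¬A, De Morgan for ∧/∨):
  (\forall q\, \exists y\, (N(q) \lor \neg D(y))) \land (\forall v\, \neg N(v))
Extract every quantifier outward, since the variables are now distinct and don't occur free across branches:
  \forall q\, \exists y\, \forall v\, ((N(q) \lor \neg D(y)) \land \neg N(v))

\forall q\, \exists y\, \forall v\, ((N(q) \lor \neg D(y)) \land \neg N(v))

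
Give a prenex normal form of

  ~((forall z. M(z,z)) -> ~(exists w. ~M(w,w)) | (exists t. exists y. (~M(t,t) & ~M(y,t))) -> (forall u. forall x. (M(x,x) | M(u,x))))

forall z. forall w. exists t. exists y. exists u. exists x. (M(z,z) & (M(w,w) | ~M(t,t) & ~M(y,t)) & ~M(x,x) & ~M(u,x))

Eliminate → and ↔ using ¬ and ∨.
  ~(~(forall z. M(z,z)) | ~(~(exists w. ~M(w,w)) | (exists t. exists y. (~M(t,t) & ~M(y,t)))) | (forall u. forall x. (M(x,x) | M(u,x))))
Drive negations inward (¬∀x A ≡ ∃x ¬A, ¬∃x A ≡ ∀x ¬A, De Morgan for ∧/∨):
  (forall z. M(z,z)) & ((forall w. M(w,w)) | (exists t. exists y. (~M(t,t) & ~M(y,t)))) & (exists u. exists x. (~M(x,x) & ~M(u,x)))
All bound variables are already distinct, so no renaming is needed.
Pull the quantifiers to the front (each side's bound variable is not free in the other side):
  forall z. forall w. exists t. exists y. exists u. exists x. (M(z,z) & (M(w,w) | ~M(t,t) & ~M(y,t)) & ~M(x,x) & ~M(u,x))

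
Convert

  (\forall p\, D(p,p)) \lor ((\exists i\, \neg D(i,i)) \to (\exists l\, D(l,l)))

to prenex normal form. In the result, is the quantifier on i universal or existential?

universal

First replace A → B with ¬A ∨ B.
  (\forall p\, D(p,p)) \lor \neg (\exists i\, \neg D(i,i)) \lor (\exists l\, D(l,l))
Drive negations inward (¬∀x A ≡ ∃x ¬A, ¬∃x A ≡ ∀x ¬A, De Morgan for ∧/∨):
  (\forall p\, D(p,p)) \lor (\forall i\, D(i,i)) \lor (\exists l\, D(l,l))
All bound variables are already distinct, so no renaming is needed.
Pull the quantifiers to the front (each side's bound variable is not free in the other side):
  \forall p\, \forall i\, \exists l\, (D(p,p) \lor D(i,i) \lor D(l,l))
The quantifier \exists i sits under an odd number of negations (counting the antecedent side of each →), so it flips to \forall i.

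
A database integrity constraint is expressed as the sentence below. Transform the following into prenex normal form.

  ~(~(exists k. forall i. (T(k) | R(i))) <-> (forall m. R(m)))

forall k. exists i. exists m. forall u. exists w. forall x. (~T(k) & ~R(i) & ~R(m) | R(u) & (T(w) | R(x)))

Eliminate → and ↔ using ¬ and ∨; A ↔ B as (¬A ∨ B) ∧ (¬B ∨ A).
  ~((~~(exists k. forall i. (T(k) | R(i))) | (forall m. R(m))) & (~(forall m. R(m)) | ~(exists k. forall i. (T(k) | R(i)))))
Move each ¬ inward, flipping quantifiers it crosses:
  (forall k. exists i. (~T(k) & ~R(i))) & (exists m. ~R(m)) | (forall m. R(m)) & (exists k. forall i. (T(k) | R(i)))
Standardize variables apart so no two quantifiers bind the same name: m↦u, k↦w, i↦x.
  (forall k. exists i. (~T(k) & ~R(i))) & (exists m. ~R(m)) | (forall u. R(u)) & (exists w. forall x. (T(w) | R(x)))
Extract every quantifier outward, since the variables are now distinct and don't occur free across branches:
  forall k. exists i. exists m. forall u. exists w. forall x. (~T(k) & ~R(i) & ~R(m) | R(u) & (T(w) | R(x)))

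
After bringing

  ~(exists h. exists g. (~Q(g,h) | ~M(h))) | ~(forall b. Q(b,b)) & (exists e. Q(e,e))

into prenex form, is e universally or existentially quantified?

Push ¬ through the quantifiers and connectives to reach negation normal form:
  (forall h. forall g. (Q(g,h) & M(h))) | (exists b. ~Q(b,b)) & (exists e. Q(e,e))
All bound variables are already distinct, so no renaming is needed.
Pull the quantifiers to the front (each side's bound variable is not free in the other side):
  forall h. forall g. exists b. exists e. (Q(g,h) & M(h) | ~Q(b,b) & Q(e,e))
The quantifier exists e sits under an even number of negations, so it remains existential.

existential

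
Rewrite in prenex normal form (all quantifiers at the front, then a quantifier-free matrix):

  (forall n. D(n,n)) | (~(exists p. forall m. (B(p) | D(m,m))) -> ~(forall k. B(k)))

forall n. exists p. forall m. exists k. (D(n,n) | B(p) | D(m,m) | ~B(k))

Eliminate → and ↔ using ¬ and ∨.
  (forall n. D(n,n)) | ~~(exists p. forall m. (B(p) | D(m,m))) | ~(forall k. B(k))
Push ¬ through the quantifiers and connectives to reach negation normal form:
  (forall n. D(n,n)) | (exists p. forall m. (B(p) | D(m,m))) | (exists k. ~B(k))
All bound variables are already distinct, so no renaming is needed.
Finally move all quantifiers to the prefix:
  forall n. exists p. forall m. exists k. (D(n,n) | B(p) | D(m,m) | ~B(k))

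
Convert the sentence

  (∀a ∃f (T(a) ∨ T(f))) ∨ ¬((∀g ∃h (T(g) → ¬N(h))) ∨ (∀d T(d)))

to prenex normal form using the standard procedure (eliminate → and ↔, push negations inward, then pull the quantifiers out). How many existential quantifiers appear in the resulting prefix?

Eliminate → and ↔ using ¬ and ∨.
  (∀a ∃f (T(a) ∨ T(f))) ∨ ¬((∀g ∃h (¬T(g) ∨ ¬N(h))) ∨ (∀d T(d)))
Push ¬ through the quantifiers and connectives to reach negation normal form:
  (∀a ∃f (T(a) ∨ T(f))) ∨ (∃g ∀h (T(g) ∧ N(h))) ∧ (∃d ¬T(d))
Pull the quantifiers to the front (each side's bound variable is not free in the other side):
  ∀a ∃f ∃g ∀h ∃d (T(a) ∨ T(f) ∨ T(g) ∧ N(h) ∧ ¬T(d))
The prefix is ∀a ∃f ∃g ∀h ∃d: 2 universal, 3 existential.

3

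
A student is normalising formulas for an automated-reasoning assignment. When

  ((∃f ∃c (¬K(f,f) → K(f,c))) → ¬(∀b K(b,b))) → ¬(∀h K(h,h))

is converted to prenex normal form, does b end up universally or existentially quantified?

universal

Eliminate → and ↔ using ¬ and ∨.
  ¬(¬(∃f ∃c (¬¬K(f,f) ∨ K(f,c))) ∨ ¬(∀b K(b,b))) ∨ ¬(∀h K(h,h))
Push ¬ through the quantifiers and connectives to reach negation normal form:
  (∃f ∃c (K(f,f) ∨ K(f,c))) ∧ (∀b K(b,b)) ∨ (∃h ¬K(h,h))
All bound variables are already distinct, so no renaming is needed.
Pull the quantifiers to the front (each side's bound variable is not free in the other side):
  ∃f ∃c ∀b ∃h ((K(f,f) ∨ K(f,c)) ∧ K(b,b) ∨ ¬K(h,h))
The quantifier ∀b sits under an even number of negations (counting the antecedent side of each →), so it remains universal.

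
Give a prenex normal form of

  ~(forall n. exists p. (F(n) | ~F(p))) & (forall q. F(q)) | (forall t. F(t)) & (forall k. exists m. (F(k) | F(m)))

exists n. forall p. forall q. forall t. forall k. exists m. (~F(n) & F(p) & F(q) | F(t) & (F(k) | F(m)))

Drive negations inward (¬∀x A ≡ ∃x ¬A, ¬∃x A ≡ ∀x ¬A, De Morgan for ∧/∨):
  (exists n. forall p. (~F(n) & F(p))) & (forall q. F(q)) | (forall t. F(t)) & (forall k. exists m. (F(k) | F(m)))
Extract every quantifier outward, since the variables are now distinct and don't occur free across branches:
  exists n. forall p. forall q. forall t. forall k. exists m. (~F(n) & F(p) & F(q) | F(t) & (F(k) | F(m)))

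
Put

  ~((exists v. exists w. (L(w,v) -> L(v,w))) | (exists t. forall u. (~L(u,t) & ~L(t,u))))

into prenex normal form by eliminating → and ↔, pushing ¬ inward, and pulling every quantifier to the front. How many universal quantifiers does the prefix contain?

3

Eliminate → and ↔ using ¬ and ∨.
  ~((exists v. exists w. (~L(w,v) | L(v,w))) | (exists t. forall u. (~L(u,t) & ~L(t,u))))
Push ¬ through the quantifiers and connectives to reach negation normal form:
  (forall v. forall w. (L(w,v) & ~L(v,w))) & (forall t. exists u. (L(u,t) | L(t,u)))
Extract every quantifier outward, since the variables are now distinct and don't occur free across branches:
  forall v. forall w. forall t. exists u. (L(w,v) & ~L(v,w) & (L(u,t) | L(t,u)))
The prefix is forall v forall w forall t exists u: 3 universal, 1 existential.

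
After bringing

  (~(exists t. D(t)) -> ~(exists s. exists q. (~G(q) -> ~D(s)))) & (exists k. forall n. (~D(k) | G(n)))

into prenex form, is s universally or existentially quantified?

Rewrite implications/biconditionals: A → B as ¬A ∨ B.
  (~~(exists t. D(t)) | ~(exists s. exists q. (~~G(q) | ~D(s)))) & (exists k. forall n. (~D(k) | G(n)))
Move each ¬ inward, flipping quantifiers it crosses:
  ((exists t. D(t)) | (forall s. forall q. (~G(q) & D(s)))) & (exists k. forall n. (~D(k) | G(n)))
All bound variables are already distinct, so no renaming is needed.
Pull the quantifiers to the front (each side's bound variable is not free in the other side):
  exists t. forall s. forall q. exists k. forall n. ((D(t) | ~G(q) & D(s)) & (~D(k) | G(n)))
The quantifier exists s sits under an odd number of negations (counting the antecedent side of each →), so it flips to forall s.

universal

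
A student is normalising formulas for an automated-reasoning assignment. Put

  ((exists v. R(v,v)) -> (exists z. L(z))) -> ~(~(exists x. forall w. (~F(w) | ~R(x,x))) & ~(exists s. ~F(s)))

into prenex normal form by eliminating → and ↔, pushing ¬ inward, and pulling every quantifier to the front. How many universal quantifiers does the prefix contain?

Rewrite implications/biconditionals: A → B as ¬A ∨ B.
  ~(~(exists v. R(v,v)) | (exists z. L(z))) | ~(~(exists x. forall w. (~F(w) | ~R(x,x))) & ~(exists s. ~F(s)))
Drive negations inward (¬∀x A ≡ ∃x ¬A, ¬∃x A ≡ ∀x ¬A, De Morgan for ∧/∨):
  (exists v. R(v,v)) & (forall z. ~L(z)) | (exists x. forall w. (~F(w) | ~R(x,x))) | (exists s. ~F(s))
Pull the quantifiers to the front (each side's bound variable is not free in the other side):
  exists v. forall z. exists x. forall w. exists s. (R(v,v) & ~L(z) | ~F(w) | ~R(x,x) | ~F(s))
The prefix is exists v forall z exists x forall w exists s: 2 universal, 3 existential.

2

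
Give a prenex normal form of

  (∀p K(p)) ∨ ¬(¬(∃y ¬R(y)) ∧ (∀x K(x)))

∀p ∃y ∃x (K(p) ∨ ¬R(y) ∨ ¬K(x))

Drive negations inward (¬∀x A ≡ ∃x ¬A, ¬∃x A ≡ ∀x ¬A, De Morgan for ∧/∨):
  (∀p K(p)) ∨ (∃y ¬R(y)) ∨ (∃x ¬K(x))
Extract every quantifier outward, since the variables are now distinct and don't occur free across branches:
  ∀p ∃y ∃x (K(p) ∨ ¬R(y) ∨ ¬K(x))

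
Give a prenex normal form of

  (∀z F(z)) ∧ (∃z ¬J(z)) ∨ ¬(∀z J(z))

Push ¬ through the quantifiers and connectives to reach negation normal form:
  (∀z F(z)) ∧ (∃z ¬J(z)) ∨ (∃z ¬J(z))
Standardize variables apart so no two quantifiers bind the same name: z↦u1, z↦w.
  (∀z F(z)) ∧ (∃u1 ¬J(u1)) ∨ (∃w ¬J(w))
Extract every quantifier outward, since the variables are now distinct and don't occur free across branches:
  ∀z ∃u1 ∃w (F(z) ∧ ¬J(u1) ∨ ¬J(w))

∀z ∃u1 ∃w (F(z) ∧ ¬J(u1) ∨ ¬J(w))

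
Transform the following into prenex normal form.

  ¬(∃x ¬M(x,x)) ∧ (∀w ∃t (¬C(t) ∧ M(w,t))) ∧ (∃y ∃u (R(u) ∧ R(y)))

Move each ¬ inward, flipping quantifiers it crosses:
  (∀x M(x,x)) ∧ (∀w ∃t (¬C(t) ∧ M(w,t))) ∧ (∃y ∃u (R(u) ∧ R(y)))
All bound variables are already distinct, so no renaming is needed.
Pull the quantifiers to the front (each side's bound variable is not free in the other side):
  ∀x ∀w ∃t ∃y ∃u (M(x,x) ∧ ¬C(t) ∧ M(w,t) ∧ R(u) ∧ R(y))

∀x ∀w ∃t ∃y ∃u (M(x,x) ∧ ¬C(t) ∧ M(w,t) ∧ R(u) ∧ R(y))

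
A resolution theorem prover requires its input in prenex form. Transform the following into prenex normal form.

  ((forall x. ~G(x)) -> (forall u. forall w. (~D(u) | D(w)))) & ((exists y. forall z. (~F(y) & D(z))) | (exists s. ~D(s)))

First replace A → B with ¬A ∨ B.
  (~(forall x. ~G(x)) | (forall u. forall w. (~D(u) | D(w)))) & ((exists y. forall z. (~F(y) & D(z))) | (exists s. ~D(s)))
Move each ¬ inward, flipping quantifiers it crosses:
  ((exists x. G(x)) | (forall u. forall w. (~D(u) | D(w)))) & ((exists y. forall z. (~F(y) & D(z))) | (exists s. ~D(s)))
Finally move all quantifiers to the prefix:
  exists x. forall u. forall w. exists y. forall z. exists s. ((G(x) | ~D(u) | D(w)) & (~F(y) & D(z) | ~D(s)))

exists x. forall u. forall w. exists y. forall z. exists s. ((G(x) | ~D(u) | D(w)) & (~F(y) & D(z) | ~D(s)))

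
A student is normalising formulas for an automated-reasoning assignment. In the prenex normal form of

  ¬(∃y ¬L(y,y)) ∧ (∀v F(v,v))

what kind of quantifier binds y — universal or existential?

universal

Push ¬ through the quantifiers and connectives to reach negation normal form:
  (∀y L(y,y)) ∧ (∀v F(v,v))
Pull the quantifiers to the front (each side's bound variable is not free in the other side):
  ∀y ∀v (L(y,y) ∧ F(v,v))
The quantifier ∃y sits under an odd number of negations, so it flips to ∀y.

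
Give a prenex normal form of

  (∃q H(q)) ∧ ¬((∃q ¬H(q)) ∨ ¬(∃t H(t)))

Push ¬ through the quantifiers and connectives to reach negation normal form:
  (∃q H(q)) ∧ (∀q H(q)) ∧ (∃t H(t))
Rename bound variables to avoid capture: q↦y1.
  (∃q H(q)) ∧ (∀y1 H(y1)) ∧ (∃t H(t))
Finally move all quantifiers to the prefix:
  ∃q ∀y1 ∃t (H(q) ∧ H(y1) ∧ H(t))

∃q ∀y1 ∃t (H(q) ∧ H(y1) ∧ H(t))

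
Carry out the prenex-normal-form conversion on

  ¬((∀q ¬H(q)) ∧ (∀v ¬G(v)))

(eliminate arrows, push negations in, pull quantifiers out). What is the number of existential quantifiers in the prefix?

2

Drive negations inward (¬∀x A ≡ ∃x ¬A, ¬∃x A ≡ ∀x ¬A, De Morgan for ∧/∨):
  (∃q H(q)) ∨ (∃v G(v))
Extract every quantifier outward, since the variables are now distinct and don't occur free across branches:
  ∃q ∃v (H(q) ∨ G(v))
The prefix is ∃q ∃v: 0 universal, 2 existential.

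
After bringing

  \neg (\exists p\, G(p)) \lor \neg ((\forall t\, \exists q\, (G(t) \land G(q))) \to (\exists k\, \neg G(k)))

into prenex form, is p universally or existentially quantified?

Eliminate → and ↔ using ¬ and ∨.
  \neg (\exists p\, G(p)) \lor \neg (\neg (\forall t\, \exists q\, (G(t) \land G(q))) \lor (\exists k\, \neg G(k)))
Drive negations inward (¬∀x A ≡ ∃x ¬A, ¬∃x A ≡ ∀x ¬A, De Morgan for ∧/∨):
  (\forall p\, \neg G(p)) \lor (\forall t\, \exists q\, (G(t) \land G(q))) \land (\forall k\, G(k))
Pull the quantifiers to the front (each side's bound variable is not free in the other side):
  \forall p\, \forall t\, \exists q\, \forall k\, (\neg G(p) \lor G(t) \land G(q) \land G(k))
The quantifier \exists p sits under an odd number of negations (counting the antecedent side of each →), so it flips to \forall p.

universal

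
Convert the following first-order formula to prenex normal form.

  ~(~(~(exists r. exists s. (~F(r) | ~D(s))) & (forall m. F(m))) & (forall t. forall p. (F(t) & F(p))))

Push ¬ through the quantifiers and connectives to reach negation normal form:
  (forall r. forall s. (F(r) & D(s))) & (forall m. F(m)) | (exists t. exists p. (~F(t) | ~F(p)))
All bound variables are already distinct, so no renaming is needed.
Finally move all quantifiers to the prefix:
  forall r. forall s. forall m. exists t. exists p. (F(r) & D(s) & F(m) | ~F(t) | ~F(p))

forall r. forall s. forall m. exists t. exists p. (F(r) & D(s) & F(m) | ~F(t) | ~F(p))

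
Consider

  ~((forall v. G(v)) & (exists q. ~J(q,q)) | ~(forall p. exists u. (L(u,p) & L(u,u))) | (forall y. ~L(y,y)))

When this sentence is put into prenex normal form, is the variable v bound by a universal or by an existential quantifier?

existential

Push ¬ through the quantifiers and connectives to reach negation normal form:
  ((exists v. ~G(v)) | (forall q. J(q,q))) & (forall p. exists u. (L(u,p) & L(u,u))) & (exists y. L(y,y))
All bound variables are already distinct, so no renaming is needed.
Finally move all quantifiers to the prefix:
  exists v. forall q. forall p. exists u. exists y. ((~G(v) | J(q,q)) & L(u,p) & L(u,u) & L(y,y))
The quantifier forall v sits under an odd number of negations, so it flips to exists v.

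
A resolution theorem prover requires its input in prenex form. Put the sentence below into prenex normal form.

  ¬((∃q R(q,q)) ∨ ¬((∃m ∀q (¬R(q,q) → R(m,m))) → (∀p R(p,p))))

∀q ∀m ∃v1 ∀p (¬R(q,q) ∧ (¬R(v1,v1) ∧ ¬R(m,m) ∨ R(p,p)))

Rewrite implications/biconditionals: A → B as ¬A ∨ B.
  ¬((∃q R(q,q)) ∨ ¬(¬(∃m ∀q (¬¬R(q,q) ∨ R(m,m))) ∨ (∀p R(p,p))))
Move each ¬ inward, flipping quantifiers it crosses:
  (∀q ¬R(q,q)) ∧ ((∀m ∃q (¬R(q,q) ∧ ¬R(m,m))) ∨ (∀p R(p,p)))
Give each quantifier a distinct variable: q↦v1.
  (∀q ¬R(q,q)) ∧ ((∀m ∃v1 (¬R(v1,v1) ∧ ¬R(m,m))) ∨ (∀p R(p,p)))
Extract every quantifier outward, since the variables are now distinct and don't occur free across branches:
  ∀q ∀m ∃v1 ∀p (¬R(q,q) ∧ (¬R(v1,v1) ∧ ¬R(m,m) ∨ R(p,p)))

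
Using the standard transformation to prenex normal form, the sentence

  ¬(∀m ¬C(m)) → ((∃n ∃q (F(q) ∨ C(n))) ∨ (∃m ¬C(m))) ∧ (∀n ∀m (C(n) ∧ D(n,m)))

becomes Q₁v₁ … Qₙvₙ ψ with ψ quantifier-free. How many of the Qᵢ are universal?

Eliminate → and ↔ using ¬ and ∨.
  ¬¬(∀m ¬C(m)) ∨ ((∃n ∃q (F(q) ∨ C(n))) ∨ (∃m ¬C(m))) ∧ (∀n ∀m (C(n) ∧ D(n,m)))
Drive negations inward (¬∀x A ≡ ∃x ¬A, ¬∃x A ≡ ∀x ¬A, De Morgan for ∧/∨):
  (∀m ¬C(m)) ∨ ((∃n ∃q (F(q) ∨ C(n))) ∨ (∃m ¬C(m))) ∧ (∀n ∀m (C(n) ∧ D(n,m)))
Rename bound variables to avoid capture: m↦b, n↦a, m↦w.
  (∀m ¬C(m)) ∨ ((∃n ∃q (F(q) ∨ C(n))) ∨ (∃b ¬C(b))) ∧ (∀a ∀w (C(a) ∧ D(a,w)))
Pull the quantifiers to the front (each side's bound variable is not free in the other side):
  ∀m ∃n ∃q ∃b ∀a ∀w (¬C(m) ∨ (F(q) ∨ C(n) ∨ ¬C(b)) ∧ C(a) ∧ D(a,w))
The prefix is ∀m ∃n ∃q ∃b ∀a ∀w: 3 universal, 3 existential.

3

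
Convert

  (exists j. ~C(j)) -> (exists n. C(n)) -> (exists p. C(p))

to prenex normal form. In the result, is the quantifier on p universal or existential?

Rewrite implications/biconditionals: A → B as ¬A ∨ B.
  ~(exists j. ~C(j)) | ~(exists n. C(n)) | (exists p. C(p))
Move each ¬ inward, flipping quantifiers it crosses:
  (forall j. C(j)) | (forall n. ~C(n)) | (exists p. C(p))
Finally move all quantifiers to the prefix:
  forall j. forall n. exists p. (C(j) | ~C(n) | C(p))
The quantifier exists p sits under an even number of negations (counting the antecedent side of each →), so it remains existential.

existential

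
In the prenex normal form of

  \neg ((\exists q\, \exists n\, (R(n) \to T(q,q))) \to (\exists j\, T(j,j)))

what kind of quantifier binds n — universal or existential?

existential

Rewrite implications/biconditionals: A → B as ¬A ∨ B.
  \neg (\neg (\exists q\, \exists n\, (\neg R(n) \lor T(q,q))) \lor (\exists j\, T(j,j)))
Move each ¬ inward, flipping quantifiers it crosses:
  (\exists q\, \exists n\, (\neg R(n) \lor T(q,q))) \land (\forall j\, \neg T(j,j))
All bound variables are already distinct, so no renaming is needed.
Extract every quantifier outward, since the variables are now distinct and don't occur free across branches:
  \exists q\, \exists n\, \forall j\, ((\neg R(n) \lor T(q,q)) \land \neg T(j,j))
The quantifier \exists n sits under an even number of negations (counting the antecedent side of each →), so it remains existential.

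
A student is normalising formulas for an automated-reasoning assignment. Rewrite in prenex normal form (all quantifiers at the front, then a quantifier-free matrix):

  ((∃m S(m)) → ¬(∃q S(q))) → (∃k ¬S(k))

First replace A → B with ¬A ∨ B.
  ¬(¬(∃m S(m)) ∨ ¬(∃q S(q))) ∨ (∃k ¬S(k))
Move each ¬ inward, flipping quantifiers it crosses:
  (∃m S(m)) ∧ (∃q S(q)) ∨ (∃k ¬S(k))
All bound variables are already distinct, so no renaming is needed.
Finally move all quantifiers to the prefix:
  ∃m ∃q ∃k (S(m) ∧ S(q) ∨ ¬S(k))

∃m ∃q ∃k (S(m) ∧ S(q) ∨ ¬S(k))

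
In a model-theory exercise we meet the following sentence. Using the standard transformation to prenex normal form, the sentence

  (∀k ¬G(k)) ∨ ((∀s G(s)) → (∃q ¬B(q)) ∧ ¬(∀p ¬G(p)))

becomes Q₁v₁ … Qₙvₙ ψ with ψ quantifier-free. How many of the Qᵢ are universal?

Eliminate → and ↔ using ¬ and ∨.
  (∀k ¬G(k)) ∨ ¬(∀s G(s)) ∨ (∃q ¬B(q)) ∧ ¬(∀p ¬G(p))
Move each ¬ inward, flipping quantifiers it crosses:
  (∀k ¬G(k)) ∨ (∃s ¬G(s)) ∨ (∃q ¬B(q)) ∧ (∃p G(p))
All bound variables are already distinct, so no renaming is needed.
Finally move all quantifiers to the prefix:
  ∀k ∃s ∃q ∃p (¬G(k) ∨ ¬G(s) ∨ ¬B(q) ∧ G(p))
The prefix is ∀k ∃s ∃q ∃p: 1 universal, 3 existential.

1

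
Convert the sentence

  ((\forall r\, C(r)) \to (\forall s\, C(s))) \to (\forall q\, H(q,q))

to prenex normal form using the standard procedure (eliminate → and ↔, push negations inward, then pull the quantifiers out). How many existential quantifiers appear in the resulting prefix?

Rewrite implications/biconditionals: A → B as ¬A ∨ B.
  \neg (\neg (\forall r\, C(r)) \lor (\forall s\, C(s))) \lor (\forall q\, H(q,q))
Move each ¬ inward, flipping quantifiers it crosses:
  (\forall r\, C(r)) \land (\exists s\, \neg C(s)) \lor (\forall q\, H(q,q))
Extract every quantifier outward, since the variables are now distinct and don't occur free across branches:
  \forall r\, \exists s\, \forall q\, (C(r) \land \neg C(s) \lor H(q,q))
The prefix is \forall r \exists s \forall q: 2 universal, 1 existential.

1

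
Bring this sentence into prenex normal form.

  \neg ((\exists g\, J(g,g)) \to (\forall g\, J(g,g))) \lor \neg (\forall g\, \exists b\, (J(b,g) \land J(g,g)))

Eliminate → and ↔ using ¬ and ∨.
  \neg (\neg (\exists g\, J(g,g)) \lor (\forall g\, J(g,g))) \lor \neg (\forall g\, \exists b\, (J(b,g) \land J(g,g)))
Push ¬ through the quantifiers and connectives to reach negation normal form:
  (\exists g\, J(g,g)) \land (\exists g\, \neg J(g,g)) \lor (\exists g\, \forall b\, (\neg J(b,g) \lor \neg J(g,g)))
Standardize variables apart so no two quantifiers bind the same name: g↦c, g↦x1.
  (\exists g\, J(g,g)) \land (\exists c\, \neg J(c,c)) \lor (\exists x1\, \forall b\, (\neg J(b,x1) \lor \neg J(x1,x1)))
Extract every quantifier outward, since the variables are now distinct and don't occur free across branches:
  \exists g\, \exists c\, \exists x1\, \forall b\, (J(g,g) \land \neg J(c,c) \lor \neg J(b,x1) \lor \neg J(x1,x1))

\exists g\, \exists c\, \exists x1\, \forall b\, (J(g,g) \land \neg J(c,c) \lor \neg J(b,x1) \lor \neg J(x1,x1))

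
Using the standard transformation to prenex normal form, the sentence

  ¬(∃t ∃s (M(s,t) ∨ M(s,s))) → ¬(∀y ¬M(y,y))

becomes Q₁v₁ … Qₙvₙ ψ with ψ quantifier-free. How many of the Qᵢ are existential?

3

Eliminate → and ↔ using ¬ and ∨.
  ¬¬(∃t ∃s (M(s,t) ∨ M(s,s))) ∨ ¬(∀y ¬M(y,y))
Move each ¬ inward, flipping quantifiers it crosses:
  (∃t ∃s (M(s,t) ∨ M(s,s))) ∨ (∃y M(y,y))
Pull the quantifiers to the front (each side's bound variable is not free in the other side):
  ∃t ∃s ∃y (M(s,t) ∨ M(s,s) ∨ M(y,y))
The prefix is ∃t ∃s ∃y: 0 universal, 3 existential.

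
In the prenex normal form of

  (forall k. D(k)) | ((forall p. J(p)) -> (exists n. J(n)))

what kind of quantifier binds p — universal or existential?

existential

Rewrite implications/biconditionals: A → B as ¬A ∨ B.
  (forall k. D(k)) | ~(forall p. J(p)) | (exists n. J(n))
Push ¬ through the quantifiers and connectives to reach negation normal form:
  (forall k. D(k)) | (exists p. ~J(p)) | (exists n. J(n))
Extract every quantifier outward, since the variables are now distinct and don't occur free across branches:
  forall k. exists p. exists n. (D(k) | ~J(p) | J(n))
The quantifier forall p sits under an odd number of negations (counting the antecedent side of each →), so it flips to exists p.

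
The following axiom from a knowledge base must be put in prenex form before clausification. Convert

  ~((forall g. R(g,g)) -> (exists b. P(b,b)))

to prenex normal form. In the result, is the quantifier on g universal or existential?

Eliminate → and ↔ using ¬ and ∨.
  ~(~(forall g. R(g,g)) | (exists b. P(b,b)))
Push ¬ through the quantifiers and connectives to reach negation normal form:
  (forall g. R(g,g)) & (forall b. ~P(b,b))
All bound variables are already distinct, so no renaming is needed.
Extract every quantifier outward, since the variables are now distinct and don't occur free across branches:
  forall g. forall b. (R(g,g) & ~P(b,b))
The quantifier forall g sits under an even number of negations (counting the antecedent side of each →), so it remains universal.

universal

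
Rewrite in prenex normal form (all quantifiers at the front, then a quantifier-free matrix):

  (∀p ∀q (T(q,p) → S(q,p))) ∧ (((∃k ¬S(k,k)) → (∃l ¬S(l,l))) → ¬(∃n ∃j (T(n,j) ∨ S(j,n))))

∀p ∀q ∃k ∀l ∀n ∀j ((¬T(q,p) ∨ S(q,p)) ∧ (¬S(k,k) ∧ S(l,l) ∨ ¬T(n,j) ∧ ¬S(j,n)))

Rewrite implications/biconditionals: A → B as ¬A ∨ B.
  (∀p ∀q (¬T(q,p) ∨ S(q,p))) ∧ (¬(¬(∃k ¬S(k,k)) ∨ (∃l ¬S(l,l))) ∨ ¬(∃n ∃j (T(n,j) ∨ S(j,n))))
Push ¬ through the quantifiers and connectives to reach negation normal form:
  (∀p ∀q (¬T(q,p) ∨ S(q,p))) ∧ ((∃k ¬S(k,k)) ∧ (∀l S(l,l)) ∨ (∀n ∀j (¬T(n,j) ∧ ¬S(j,n))))
Finally move all quantifiers to the prefix:
  ∀p ∀q ∃k ∀l ∀n ∀j ((¬T(q,p) ∨ S(q,p)) ∧ (¬S(k,k) ∧ S(l,l) ∨ ¬T(n,j) ∧ ¬S(j,n)))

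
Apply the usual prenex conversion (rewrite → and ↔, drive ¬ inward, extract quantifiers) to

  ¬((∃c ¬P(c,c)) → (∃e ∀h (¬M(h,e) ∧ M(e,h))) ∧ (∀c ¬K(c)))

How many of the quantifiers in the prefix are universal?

Rewrite implications/biconditionals: A → B as ¬A ∨ B.
  ¬(¬(∃c ¬P(c,c)) ∨ (∃e ∀h (¬M(h,e) ∧ M(e,h))) ∧ (∀c ¬K(c)))
Push ¬ through the quantifiers and connectives to reach negation normal form:
  (∃c ¬P(c,c)) ∧ ((∀e ∃h (M(h,e) ∨ ¬M(e,h))) ∨ (∃c K(c)))
Rename bound variables to avoid capture: c↦w.
  (∃c ¬P(c,c)) ∧ ((∀e ∃h (M(h,e) ∨ ¬M(e,h))) ∨ (∃w K(w)))
Pull the quantifiers to the front (each side's bound variable is not free in the other side):
  ∃c ∀e ∃h ∃w (¬P(c,c) ∧ (M(h,e) ∨ ¬M(e,h) ∨ K(w)))
The prefix is ∃c ∀e ∃h ∃w: 1 universal, 3 existential.

1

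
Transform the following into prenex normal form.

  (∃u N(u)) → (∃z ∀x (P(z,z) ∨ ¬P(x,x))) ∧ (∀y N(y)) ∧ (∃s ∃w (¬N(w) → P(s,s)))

First replace A → B with ¬A ∨ B.
  ¬(∃u N(u)) ∨ (∃z ∀x (P(z,z) ∨ ¬P(x,x))) ∧ (∀y N(y)) ∧ (∃s ∃w (¬¬N(w) ∨ P(s,s)))
Drive negations inward (¬∀x A ≡ ∃x ¬A, ¬∃x A ≡ ∀x ¬A, De Morgan for ∧/∨):
  (∀u ¬N(u)) ∨ (∃z ∀x (P(z,z) ∨ ¬P(x,x))) ∧ (∀y N(y)) ∧ (∃s ∃w (N(w) ∨ P(s,s)))
All bound variables are already distinct, so no renaming is needed.
Pull the quantifiers to the front (each side's bound variable is not free in the other side):
  ∀u ∃z ∀x ∀y ∃s ∃w (¬N(u) ∨ (P(z,z) ∨ ¬P(x,x)) ∧ N(y) ∧ (N(w) ∨ P(s,s)))

∀u ∃z ∀x ∀y ∃s ∃w (¬N(u) ∨ (P(z,z) ∨ ¬P(x,x)) ∧ N(y) ∧ (N(w) ∨ P(s,s)))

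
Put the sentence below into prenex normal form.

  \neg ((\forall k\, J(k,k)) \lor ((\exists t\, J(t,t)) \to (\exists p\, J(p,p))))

\exists k\, \exists t\, \forall p\, (\neg J(k,k) \land J(t,t) \land \neg J(p,p))

First replace A → B with ¬A ∨ B.
  \neg ((\forall k\, J(k,k)) \lor \neg (\exists t\, J(t,t)) \lor (\exists p\, J(p,p)))
Drive negations inward (¬∀x A ≡ ∃x ¬A, ¬∃x A ≡ ∀x ¬A, De Morgan for ∧/∨):
  (\exists k\, \neg J(k,k)) \land (\exists t\, J(t,t)) \land (\forall p\, \neg J(p,p))
All bound variables are already distinct, so no renaming is needed.
Finally move all quantifiers to the prefix:
  \exists k\, \exists t\, \forall p\, (\neg J(k,k) \land J(t,t) \land \neg J(p,p))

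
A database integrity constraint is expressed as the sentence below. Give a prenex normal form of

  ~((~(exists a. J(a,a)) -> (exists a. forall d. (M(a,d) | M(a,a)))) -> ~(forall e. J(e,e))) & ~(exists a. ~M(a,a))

First replace A → B with ¬A ∨ B.
  ~(~(~~(exists a. J(a,a)) | (exists a. forall d. (M(a,d) | M(a,a)))) | ~(forall e. J(e,e))) & ~(exists a. ~M(a,a))
Push ¬ through the quantifiers and connectives to reach negation normal form:
  ((exists a. J(a,a)) | (exists a. forall d. (M(a,d) | M(a,a)))) & (forall e. J(e,e)) & (forall a. M(a,a))
Rename bound variables to avoid capture: a↦b, a↦v1.
  ((exists a. J(a,a)) | (exists b. forall d. (M(b,d) | M(b,b)))) & (forall e. J(e,e)) & (forall v1. M(v1,v1))
Extract every quantifier outward, since the variables are now distinct and don't occur free across branches:
  exists a. exists b. forall d. forall e. forall v1. ((J(a,a) | M(b,d) | M(b,b)) & J(e,e) & M(v1,v1))

exists a. exists b. forall d. forall e. forall v1. ((J(a,a) | M(b,d) | M(b,b)) & J(e,e) & M(v1,v1))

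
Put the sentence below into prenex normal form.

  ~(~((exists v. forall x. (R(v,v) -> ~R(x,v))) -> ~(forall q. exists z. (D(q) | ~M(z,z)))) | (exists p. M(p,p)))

forall v. exists x. exists q. forall z. forall p. ((R(v,v) & R(x,v) | ~D(q) & M(z,z)) & ~M(p,p))

Rewrite implications/biconditionals: A → B as ¬A ∨ B.
  ~(~(~(exists v. forall x. (~R(v,v) | ~R(x,v))) | ~(forall q. exists z. (D(q) | ~M(z,z)))) | (exists p. M(p,p)))
Move each ¬ inward, flipping quantifiers it crosses:
  ((forall v. exists x. (R(v,v) & R(x,v))) | (exists q. forall z. (~D(q) & M(z,z)))) & (forall p. ~M(p,p))
All bound variables are already distinct, so no renaming is needed.
Finally move all quantifiers to the prefix:
  forall v. exists x. exists q. forall z. forall p. ((R(v,v) & R(x,v) | ~D(q) & M(z,z)) & ~M(p,p))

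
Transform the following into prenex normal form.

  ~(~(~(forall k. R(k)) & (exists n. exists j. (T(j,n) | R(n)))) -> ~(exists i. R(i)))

forall k. forall n. forall j. exists i. ((R(k) | ~T(j,n) & ~R(n)) & R(i))

First replace A → B with ¬A ∨ B.
  ~(~~(~(forall k. R(k)) & (exists n. exists j. (T(j,n) | R(n)))) | ~(exists i. R(i)))
Push ¬ through the quantifiers and connectives to reach negation normal form:
  ((forall k. R(k)) | (forall n. forall j. (~T(j,n) & ~R(n)))) & (exists i. R(i))
All bound variables are already distinct, so no renaming is needed.
Finally move all quantifiers to the prefix:
  forall k. forall n. forall j. exists i. ((R(k) | ~T(j,n) & ~R(n)) & R(i))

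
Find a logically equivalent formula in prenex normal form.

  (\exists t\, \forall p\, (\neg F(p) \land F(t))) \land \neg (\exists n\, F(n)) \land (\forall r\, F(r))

\exists t\, \forall p\, \forall n\, \forall r\, (\neg F(p) \land F(t) \land \neg F(n) \land F(r))

Push ¬ through the quantifiers and connectives to reach negation normal form:
  (\exists t\, \forall p\, (\neg F(p) \land F(t))) \land (\forall n\, \neg F(n)) \land (\forall r\, F(r))
Pull the quantifiers to the front (each side's bound variable is not free in the other side):
  \exists t\, \forall p\, \forall n\, \forall r\, (\neg F(p) \land F(t) \land \neg F(n) \land F(r))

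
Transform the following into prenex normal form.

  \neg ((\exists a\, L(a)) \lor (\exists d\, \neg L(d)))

Drive negations inward (¬∀x A ≡ ∃x ¬A, ¬∃x A ≡ ∀x ¬A, De Morgan for ∧/∨):
  (\forall a\, \neg L(a)) \land (\forall d\, L(d))
Extract every quantifier outward, since the variables are now distinct and don't occur free across branches:
  \forall a\, \forall d\, (\neg L(a) \land L(d))

\forall a\, \forall d\, (\neg L(a) \land L(d))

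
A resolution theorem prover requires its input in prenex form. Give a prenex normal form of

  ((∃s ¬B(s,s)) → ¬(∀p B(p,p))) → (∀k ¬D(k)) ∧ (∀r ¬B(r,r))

∃s ∀p ∀k ∀r (¬B(s,s) ∧ B(p,p) ∨ ¬D(k) ∧ ¬B(r,r))

Eliminate → and ↔ using ¬ and ∨.
  ¬(¬(∃s ¬B(s,s)) ∨ ¬(∀p B(p,p))) ∨ (∀k ¬D(k)) ∧ (∀r ¬B(r,r))
Push ¬ through the quantifiers and connectives to reach negation normal form:
  (∃s ¬B(s,s)) ∧ (∀p B(p,p)) ∨ (∀k ¬D(k)) ∧ (∀r ¬B(r,r))
All bound variables are already distinct, so no renaming is needed.
Finally move all quantifiers to the prefix:
  ∃s ∀p ∀k ∀r (¬B(s,s) ∧ B(p,p) ∨ ¬D(k) ∧ ¬B(r,r))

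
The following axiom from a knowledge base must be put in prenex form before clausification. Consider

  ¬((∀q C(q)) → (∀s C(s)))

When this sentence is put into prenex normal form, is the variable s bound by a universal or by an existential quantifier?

Rewrite implications/biconditionals: A → B as ¬A ∨ B.
  ¬(¬(∀q C(q)) ∨ (∀s C(s)))
Push ¬ through the quantifiers and connectives to reach negation normal form:
  (∀q C(q)) ∧ (∃s ¬C(s))
All bound variables are already distinct, so no renaming is needed.
Extract every quantifier outward, since the variables are now distinct and don't occur free across branches:
  ∀q ∃s (C(q) ∧ ¬C(s))
The quantifier ∀s sits under an odd number of negations (counting the antecedent side of each →), so it flips to ∃s.

existential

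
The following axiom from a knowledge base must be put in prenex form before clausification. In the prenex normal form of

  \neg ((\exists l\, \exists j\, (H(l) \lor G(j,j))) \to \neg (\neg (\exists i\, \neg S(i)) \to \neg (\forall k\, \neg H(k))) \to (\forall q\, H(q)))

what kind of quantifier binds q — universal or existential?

existential

First replace A → B with ¬A ∨ B.
  \neg (\neg (\exists l\, \exists j\, (H(l) \lor G(j,j))) \lor \neg \neg (\neg \neg (\exists i\, \neg S(i)) \lor \neg (\forall k\, \neg H(k))) \lor (\forall q\, H(q)))
Move each ¬ inward, flipping quantifiers it crosses:
  (\exists l\, \exists j\, (H(l) \lor G(j,j))) \land (\forall i\, S(i)) \land (\forall k\, \neg H(k)) \land (\exists q\, \neg H(q))
Finally move all quantifiers to the prefix:
  \exists l\, \exists j\, \forall i\, \forall k\, \exists q\, ((H(l) \lor G(j,j)) \land S(i) \land \neg H(k) \land \neg H(q))
The quantifier \forall q sits under an odd number of negations (counting the antecedent side of each →), so it flips to \exists q.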